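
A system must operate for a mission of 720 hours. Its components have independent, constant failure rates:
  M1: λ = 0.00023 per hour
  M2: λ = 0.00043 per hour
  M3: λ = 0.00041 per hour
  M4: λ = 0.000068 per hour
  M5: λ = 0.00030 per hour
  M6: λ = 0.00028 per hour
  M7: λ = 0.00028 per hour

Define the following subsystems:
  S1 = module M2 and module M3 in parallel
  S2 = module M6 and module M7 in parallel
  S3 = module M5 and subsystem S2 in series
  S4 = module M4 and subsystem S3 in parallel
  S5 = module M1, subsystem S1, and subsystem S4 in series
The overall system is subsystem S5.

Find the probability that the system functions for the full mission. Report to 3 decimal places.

0.781

R(M1) = exp(−0.00023 × 720) = 0.84739
R(M2) = exp(−0.00043 × 720) = 0.73374
R(M3) = exp(−0.00041 × 720) = 0.74438
R(M4) = exp(−0.000068 × 720) = 0.95222
R(M5) = exp(−0.00030 × 720) = 0.80574
R(M6) = exp(−0.00028 × 720) = 0.81742
R(M7) = exp(−0.00028 × 720) = 0.81742
Parallel (M2 and M3): 1 − (1 − 0.73374)(1 − 0.74438) = 0.93194
Parallel (M6 and M7): 1 − (1 − 0.81742)(1 − 0.81742) = 0.96666
Series (M5 and [0.96666]): 0.80574 × 0.96666 = 0.77888
Parallel (M4 and [0.77888]): 1 − (1 − 0.95222)(1 − 0.77888) = 0.98943
Series (M1, [0.93194], and [0.98943]): 0.84739 × 0.93194 × 0.98943 = 0.781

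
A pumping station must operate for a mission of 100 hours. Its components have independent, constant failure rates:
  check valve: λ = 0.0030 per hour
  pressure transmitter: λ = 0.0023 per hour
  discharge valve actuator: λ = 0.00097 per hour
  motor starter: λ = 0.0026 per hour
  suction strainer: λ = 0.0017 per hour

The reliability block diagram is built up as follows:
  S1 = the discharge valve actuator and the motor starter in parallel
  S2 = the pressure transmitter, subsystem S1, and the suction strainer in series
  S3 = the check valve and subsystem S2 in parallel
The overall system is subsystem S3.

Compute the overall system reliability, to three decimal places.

0.911

R(check valve) = exp(−0.0030 × 100) = 0.74082
R(pressure transmitter) = exp(−0.0023 × 100) = 0.79453
R(discharge valve actuator) = exp(−0.00097 × 100) = 0.90756
R(motor starter) = exp(−0.0026 × 100) = 0.77105
R(suction strainer) = exp(−0.0017 × 100) = 0.84366
Parallel (discharge valve actuator and motor starter): 1 − (1 − 0.90756)(1 − 0.77105) = 0.97884
Series (pressure transmitter, [0.97884], and suction strainer): 0.79453 × 0.97884 × 0.84366 = 0.65613
Parallel (check valve and [0.65613]): 1 − (1 − 0.74082)(1 − 0.65613) = 0.911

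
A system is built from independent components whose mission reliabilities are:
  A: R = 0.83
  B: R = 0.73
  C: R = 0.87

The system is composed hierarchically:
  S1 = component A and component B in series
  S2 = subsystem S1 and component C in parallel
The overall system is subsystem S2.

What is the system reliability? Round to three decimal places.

Series (A and B): 0.83000 × 0.73000 = 0.60590
Parallel ([0.60590] and C): 1 − (1 − 0.60590)(1 − 0.87000) = 0.949

0.949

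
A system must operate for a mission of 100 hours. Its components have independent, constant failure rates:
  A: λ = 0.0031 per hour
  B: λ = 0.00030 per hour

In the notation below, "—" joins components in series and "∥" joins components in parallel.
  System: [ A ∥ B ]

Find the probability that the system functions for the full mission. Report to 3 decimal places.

R(A) = exp(−0.0031 × 100) = 0.73345
R(B) = exp(−0.00030 × 100) = 0.97045
Parallel (A and B): 1 − (1 − 0.73345)(1 − 0.97045) = 0.992

0.992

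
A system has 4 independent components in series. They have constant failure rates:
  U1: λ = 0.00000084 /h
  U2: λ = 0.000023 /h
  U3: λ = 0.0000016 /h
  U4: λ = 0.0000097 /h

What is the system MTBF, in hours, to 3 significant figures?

Series of exponential components: λ_sys = Σ λ_i
λ_sys = 0.00000084 + 0.000023 + 0.0000016 + 0.0000097 = 3.5140e-05 /h
MTBF = 1 / λ_sys = 28500 h

28500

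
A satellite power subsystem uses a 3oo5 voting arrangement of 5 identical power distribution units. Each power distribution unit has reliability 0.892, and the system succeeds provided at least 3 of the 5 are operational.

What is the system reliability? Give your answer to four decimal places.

R = Σ_{i=3}^{5} C(5,i) p^i (1−p)^{5−i} with p = 0.892
C(5,3)·0.892^3·0.108^2 = 0.082783
C(5,4)·0.892^4·0.108^1 = 0.341864
C(5,5)·0.892^5·0.108^0 = 0.564708
Sum = 0.9894

0.9894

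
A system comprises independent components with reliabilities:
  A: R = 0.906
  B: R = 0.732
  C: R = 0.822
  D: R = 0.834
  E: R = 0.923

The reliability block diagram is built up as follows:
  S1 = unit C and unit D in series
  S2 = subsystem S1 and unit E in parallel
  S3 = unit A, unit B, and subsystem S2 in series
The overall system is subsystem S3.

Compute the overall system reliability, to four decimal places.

Series (C and D): 0.822000 × 0.834000 = 0.685548
Parallel ([0.685548] and E): 1 − (1 − 0.685548)(1 − 0.923000) = 0.975787
Series (A, B, and [0.975787]): 0.906000 × 0.732000 × 0.975787 = 0.6471

0.6471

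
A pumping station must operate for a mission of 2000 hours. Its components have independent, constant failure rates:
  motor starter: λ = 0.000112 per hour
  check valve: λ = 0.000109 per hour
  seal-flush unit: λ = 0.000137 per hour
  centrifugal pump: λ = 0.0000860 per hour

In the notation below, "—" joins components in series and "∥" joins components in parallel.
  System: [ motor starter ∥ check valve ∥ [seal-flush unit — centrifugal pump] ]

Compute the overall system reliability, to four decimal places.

0.9859

R(motor starter) = exp(−0.000112 × 2000) = 0.799315
R(check valve) = exp(−0.000109 × 2000) = 0.804125
R(seal-flush unit) = exp(−0.000137 × 2000) = 0.760332
R(centrifugal pump) = exp(−0.0000860 × 2000) = 0.841979
Series (seal-flush unit and centrifugal pump): 0.760332 × 0.841979 = 0.640184
Parallel (motor starter, check valve, and [0.640184]): 1 − (1 − 0.799315)(1 − 0.804125)(1 − 0.640184) = 0.9859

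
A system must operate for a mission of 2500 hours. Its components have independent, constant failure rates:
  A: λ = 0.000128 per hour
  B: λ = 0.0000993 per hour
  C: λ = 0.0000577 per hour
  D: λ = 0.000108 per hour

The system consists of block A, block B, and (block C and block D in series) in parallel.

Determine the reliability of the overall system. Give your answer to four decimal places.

0.9796

R(A) = exp(−0.000128 × 2500) = 0.726149
R(B) = exp(−0.0000993 × 2500) = 0.780165
R(C) = exp(−0.0000577 × 2500) = 0.865671
R(D) = exp(−0.000108 × 2500) = 0.763379
Series (C and D): 0.865671 × 0.763379 = 0.660835
Parallel (A, B, and [0.660835]): 1 − (1 − 0.726149)(1 − 0.780165)(1 − 0.660835) = 0.9796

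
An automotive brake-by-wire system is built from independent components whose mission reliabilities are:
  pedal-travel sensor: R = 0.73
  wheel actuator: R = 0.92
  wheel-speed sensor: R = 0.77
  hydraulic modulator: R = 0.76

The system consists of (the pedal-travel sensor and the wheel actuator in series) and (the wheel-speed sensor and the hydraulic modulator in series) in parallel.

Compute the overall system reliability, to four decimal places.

0.8638

Series (pedal-travel sensor and wheel actuator): 0.730000 × 0.920000 = 0.671600
Series (wheel-speed sensor and hydraulic modulator): 0.770000 × 0.760000 = 0.585200
Parallel ([0.671600] and [0.585200]): 1 − (1 − 0.671600)(1 − 0.585200) = 0.8638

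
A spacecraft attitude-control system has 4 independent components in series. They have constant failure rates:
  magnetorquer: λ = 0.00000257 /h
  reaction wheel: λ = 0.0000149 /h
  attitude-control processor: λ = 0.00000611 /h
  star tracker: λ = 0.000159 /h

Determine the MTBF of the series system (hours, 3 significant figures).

Series of exponential components: λ_sys = Σ λ_i
λ_sys = 0.00000257 + 0.0000149 + 0.00000611 + 0.000159 = 1.8258e-04 /h
MTBF = 1 / λ_sys = 5480 h

5480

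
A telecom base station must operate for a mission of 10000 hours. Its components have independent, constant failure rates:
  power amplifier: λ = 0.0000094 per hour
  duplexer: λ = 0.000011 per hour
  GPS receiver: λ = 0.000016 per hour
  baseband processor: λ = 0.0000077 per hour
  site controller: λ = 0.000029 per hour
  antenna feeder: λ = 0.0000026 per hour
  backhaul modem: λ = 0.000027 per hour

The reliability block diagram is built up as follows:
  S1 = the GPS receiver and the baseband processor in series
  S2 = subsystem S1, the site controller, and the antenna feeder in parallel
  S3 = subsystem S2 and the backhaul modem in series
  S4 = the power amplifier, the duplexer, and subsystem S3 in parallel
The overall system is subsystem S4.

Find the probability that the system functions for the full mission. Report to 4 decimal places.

0.9978

R(power amplifier) = exp(−0.0000094 × 10000) = 0.910283
R(duplexer) = exp(−0.000011 × 10000) = 0.895834
R(GPS receiver) = exp(−0.000016 × 10000) = 0.852144
R(baseband processor) = exp(−0.0000077 × 10000) = 0.925890
R(site controller) = exp(−0.000029 × 10000) = 0.748264
R(antenna feeder) = exp(−0.0000026 × 10000) = 0.974335
R(backhaul modem) = exp(−0.000027 × 10000) = 0.763379
Series (GPS receiver and baseband processor): 0.852144 × 0.925890 = 0.788992
Parallel ([0.788992], site controller, and antenna feeder): 1 − (1 − 0.788992)(1 − 0.748264)(1 − 0.974335) = 0.998637
Series ([0.998637] and backhaul modem): 0.998637 × 0.763379 = 0.762339
Parallel (power amplifier, duplexer, and [0.762339]): 1 − (1 − 0.910283)(1 − 0.895834)(1 − 0.762339) = 0.9978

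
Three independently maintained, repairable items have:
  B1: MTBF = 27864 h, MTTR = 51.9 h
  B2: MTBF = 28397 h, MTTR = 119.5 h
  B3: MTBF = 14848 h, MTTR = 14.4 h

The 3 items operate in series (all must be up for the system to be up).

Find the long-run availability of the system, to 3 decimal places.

0.993

A(B1) = MTBF/(MTBF+MTTR) = 27864/(27864+51.9) = 0.998141
A(B2) = MTBF/(MTBF+MTTR) = 28397/(28397+119.5) = 0.995809
A(B3) = MTBF/(MTBF+MTTR) = 14848/(14848+14.4) = 0.999031
Series availability: 0.998141 × 0.995809 × 0.999031 = 0.993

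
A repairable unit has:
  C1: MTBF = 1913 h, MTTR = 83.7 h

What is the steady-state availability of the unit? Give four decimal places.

A(C1) = MTBF/(MTBF+MTTR) = 1913/(1913+83.7) = 0.9581

0.9581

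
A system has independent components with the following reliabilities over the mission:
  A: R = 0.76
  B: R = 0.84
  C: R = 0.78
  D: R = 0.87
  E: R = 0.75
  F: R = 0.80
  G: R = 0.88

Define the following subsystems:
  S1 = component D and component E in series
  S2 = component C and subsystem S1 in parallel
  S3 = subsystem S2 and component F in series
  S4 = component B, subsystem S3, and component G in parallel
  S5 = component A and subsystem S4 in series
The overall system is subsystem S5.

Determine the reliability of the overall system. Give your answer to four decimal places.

Series (D and E): 0.870000 × 0.750000 = 0.652500
Parallel (C and [0.652500]): 1 − (1 − 0.780000)(1 − 0.652500) = 0.923550
Series ([0.923550] and F): 0.923550 × 0.800000 = 0.738840
Parallel (B, [0.738840], and G): 1 − (1 − 0.840000)(1 − 0.738840)(1 − 0.880000) = 0.994986
Series (A and [0.994986]): 0.760000 × 0.994986 = 0.7562

0.7562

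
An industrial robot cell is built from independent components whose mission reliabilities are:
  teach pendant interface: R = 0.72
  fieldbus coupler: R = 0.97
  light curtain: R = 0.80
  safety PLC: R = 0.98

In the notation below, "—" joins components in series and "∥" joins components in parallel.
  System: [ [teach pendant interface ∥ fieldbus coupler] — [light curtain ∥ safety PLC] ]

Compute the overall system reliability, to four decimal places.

0.9876

Parallel (teach pendant interface and fieldbus coupler): 1 − (1 − 0.720000)(1 − 0.970000) = 0.991600
Parallel (light curtain and safety PLC): 1 − (1 − 0.800000)(1 − 0.980000) = 0.996000
Series ([0.991600] and [0.996000]): 0.991600 × 0.996000 = 0.9876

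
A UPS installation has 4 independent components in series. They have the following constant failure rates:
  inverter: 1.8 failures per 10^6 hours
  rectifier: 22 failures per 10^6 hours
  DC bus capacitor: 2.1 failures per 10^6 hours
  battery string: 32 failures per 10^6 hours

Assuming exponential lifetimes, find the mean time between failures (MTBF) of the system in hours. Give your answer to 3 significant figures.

17300

Series of exponential components: λ_sys = Σ λ_i
λ_sys = 0.0000018 + 0.000022 + 0.0000021 + 0.000032 = 5.7900e-05 /h
MTBF = 1 / λ_sys = 17300 h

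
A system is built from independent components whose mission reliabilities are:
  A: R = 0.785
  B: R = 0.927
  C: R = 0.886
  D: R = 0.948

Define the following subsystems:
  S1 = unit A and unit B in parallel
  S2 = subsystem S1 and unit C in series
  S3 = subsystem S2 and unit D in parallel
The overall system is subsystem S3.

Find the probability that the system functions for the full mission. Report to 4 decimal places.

0.9933

Parallel (A and B): 1 − (1 − 0.785000)(1 − 0.927000) = 0.984305
Series ([0.984305] and C): 0.984305 × 0.886000 = 0.872094
Parallel ([0.872094] and D): 1 − (1 − 0.872094)(1 − 0.948000) = 0.9933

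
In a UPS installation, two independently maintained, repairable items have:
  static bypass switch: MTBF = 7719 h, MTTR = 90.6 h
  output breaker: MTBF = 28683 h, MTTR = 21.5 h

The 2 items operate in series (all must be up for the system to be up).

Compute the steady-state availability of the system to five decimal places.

A(static bypass switch) = MTBF/(MTBF+MTTR) = 7719/(7719+90.6) = 0.988399
A(output breaker) = MTBF/(MTBF+MTTR) = 28683/(28683+21.5) = 0.999251
Series availability: 0.988399 × 0.999251 = 0.98766

0.98766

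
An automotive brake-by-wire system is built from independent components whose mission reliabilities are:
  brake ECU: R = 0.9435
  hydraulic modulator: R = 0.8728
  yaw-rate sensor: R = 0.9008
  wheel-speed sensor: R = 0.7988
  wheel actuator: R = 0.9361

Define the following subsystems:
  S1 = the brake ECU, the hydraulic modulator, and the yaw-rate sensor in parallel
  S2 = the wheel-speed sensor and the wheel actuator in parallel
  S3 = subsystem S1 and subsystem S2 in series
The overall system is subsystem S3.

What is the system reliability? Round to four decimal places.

Parallel (brake ECU, hydraulic modulator, and yaw-rate sensor): 1 − (1 − 0.943500)(1 − 0.872800)(1 − 0.900800) = 0.999287
Parallel (wheel-speed sensor and wheel actuator): 1 − (1 − 0.798800)(1 − 0.936100) = 0.987143
Series ([0.999287] and [0.987143]): 0.999287 × 0.987143 = 0.9864

0.9864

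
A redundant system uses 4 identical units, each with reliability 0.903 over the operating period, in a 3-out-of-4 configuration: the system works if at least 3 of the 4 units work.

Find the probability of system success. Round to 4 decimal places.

0.9506

R = Σ_{i=3}^{4} C(4,i) p^i (1−p)^{4−i} with p = 0.903
C(4,3)·0.903^3·0.097^1 = 0.285690
C(4,4)·0.903^4·0.097^0 = 0.664892
Sum = 0.9506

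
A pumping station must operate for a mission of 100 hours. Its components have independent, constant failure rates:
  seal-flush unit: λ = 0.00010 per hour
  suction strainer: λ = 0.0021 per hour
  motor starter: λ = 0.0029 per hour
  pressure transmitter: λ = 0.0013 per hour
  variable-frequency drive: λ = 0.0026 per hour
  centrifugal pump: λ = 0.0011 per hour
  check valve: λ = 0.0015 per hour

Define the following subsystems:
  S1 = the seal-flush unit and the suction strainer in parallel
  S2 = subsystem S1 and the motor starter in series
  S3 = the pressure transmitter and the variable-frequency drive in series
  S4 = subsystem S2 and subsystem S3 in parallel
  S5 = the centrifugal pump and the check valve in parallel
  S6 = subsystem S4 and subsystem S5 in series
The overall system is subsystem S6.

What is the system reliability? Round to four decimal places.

0.9049

R(seal-flush unit) = exp(−0.00010 × 100) = 0.990050
R(suction strainer) = exp(−0.0021 × 100) = 0.810584
R(motor starter) = exp(−0.0029 × 100) = 0.748264
R(pressure transmitter) = exp(−0.0013 × 100) = 0.878095
R(variable-frequency drive) = exp(−0.0026 × 100) = 0.771052
R(centrifugal pump) = exp(−0.0011 × 100) = 0.895834
R(check valve) = exp(−0.0015 × 100) = 0.860708
Parallel (seal-flush unit and suction strainer): 1 − (1 − 0.990050)(1 − 0.810584) = 0.998115
Series ([0.998115] and motor starter): 0.998115 × 0.748264 = 0.746854
Series (pressure transmitter and variable-frequency drive): 0.878095 × 0.771052 = 0.677057
Parallel ([0.746854] and [0.677057]): 1 − (1 − 0.746854)(1 − 0.677057) = 0.918248
Parallel (centrifugal pump and check valve): 1 − (1 − 0.895834)(1 − 0.860708) = 0.985491
Series ([0.918248] and [0.985491]): 0.918248 × 0.985491 = 0.9049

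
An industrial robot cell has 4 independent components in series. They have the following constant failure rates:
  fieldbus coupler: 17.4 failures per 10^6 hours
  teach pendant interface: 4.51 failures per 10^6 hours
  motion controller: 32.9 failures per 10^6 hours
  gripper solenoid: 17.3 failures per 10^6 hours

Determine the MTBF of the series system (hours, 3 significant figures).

Series of exponential components: λ_sys = Σ λ_i
λ_sys = 0.0000174 + 0.00000451 + 0.0000329 + 0.0000173 = 7.2110e-05 /h
MTBF = 1 / λ_sys = 13900 h

13900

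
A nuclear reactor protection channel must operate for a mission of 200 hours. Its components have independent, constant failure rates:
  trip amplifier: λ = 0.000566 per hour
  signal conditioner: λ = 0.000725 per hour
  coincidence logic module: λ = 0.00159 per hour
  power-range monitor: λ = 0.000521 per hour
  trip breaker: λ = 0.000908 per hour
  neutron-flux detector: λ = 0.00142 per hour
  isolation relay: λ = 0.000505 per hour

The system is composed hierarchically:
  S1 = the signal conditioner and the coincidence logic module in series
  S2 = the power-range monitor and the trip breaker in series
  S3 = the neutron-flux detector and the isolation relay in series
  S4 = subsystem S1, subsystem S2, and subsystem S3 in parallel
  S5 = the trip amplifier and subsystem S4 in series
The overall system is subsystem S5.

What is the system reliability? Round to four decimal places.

0.8667

R(trip amplifier) = exp(−0.000566 × 200) = 0.892972
R(signal conditioner) = exp(−0.000725 × 200) = 0.865022
R(coincidence logic module) = exp(−0.00159 × 200) = 0.727603
R(power-range monitor) = exp(−0.000521 × 200) = 0.901045
R(trip breaker) = exp(−0.000908 × 200) = 0.833935
R(neutron-flux detector) = exp(−0.00142 × 200) = 0.752767
R(isolation relay) = exp(−0.000505 × 200) = 0.903933
Series (signal conditioner and coincidence logic module): 0.865022 × 0.727603 = 0.629393
Series (power-range monitor and trip breaker): 0.901045 × 0.833935 = 0.751413
Series (neutron-flux detector and isolation relay): 0.752767 × 0.903933 = 0.680451
Parallel ([0.629393], [0.751413], and [0.680451]): 1 − (1 − 0.629393)(1 − 0.751413)(1 − 0.680451) = 0.970561
Series (trip amplifier and [0.970561]): 0.892972 × 0.970561 = 0.8667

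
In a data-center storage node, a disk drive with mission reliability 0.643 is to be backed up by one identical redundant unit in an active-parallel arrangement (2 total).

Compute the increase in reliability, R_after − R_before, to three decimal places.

0.230

R_before = 0.643
R_after = 1 − (1 − 0.643)^2 = 0.873
ΔR = 0.873 − 0.643 = 0.230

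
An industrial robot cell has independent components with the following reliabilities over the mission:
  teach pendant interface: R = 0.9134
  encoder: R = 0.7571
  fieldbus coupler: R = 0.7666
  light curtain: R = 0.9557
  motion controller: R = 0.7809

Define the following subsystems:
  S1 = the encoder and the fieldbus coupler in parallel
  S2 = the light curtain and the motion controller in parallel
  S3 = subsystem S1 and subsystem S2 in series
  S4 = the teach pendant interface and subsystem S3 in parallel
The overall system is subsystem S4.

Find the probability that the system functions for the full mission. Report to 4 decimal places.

Parallel (encoder and fieldbus coupler): 1 − (1 − 0.757100)(1 − 0.766600) = 0.943307
Parallel (light curtain and motion controller): 1 − (1 − 0.955700)(1 − 0.780900) = 0.990294
Series ([0.943307] and [0.990294]): 0.943307 × 0.990294 = 0.934151
Parallel (teach pendant interface and [0.934151]): 1 − (1 − 0.913400)(1 − 0.934151) = 0.9943

0.9943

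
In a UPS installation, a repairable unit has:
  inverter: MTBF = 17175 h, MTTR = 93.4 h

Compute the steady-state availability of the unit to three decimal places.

0.995

A(inverter) = MTBF/(MTBF+MTTR) = 17175/(17175+93.4) = 0.995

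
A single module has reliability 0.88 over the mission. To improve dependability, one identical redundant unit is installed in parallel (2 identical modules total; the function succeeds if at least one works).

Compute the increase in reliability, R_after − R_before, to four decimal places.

0.1056

R_before = 0.88
R_after = 1 − (1 − 0.88)^2 = 0.9856
ΔR = 0.9856 − 0.88 = 0.1056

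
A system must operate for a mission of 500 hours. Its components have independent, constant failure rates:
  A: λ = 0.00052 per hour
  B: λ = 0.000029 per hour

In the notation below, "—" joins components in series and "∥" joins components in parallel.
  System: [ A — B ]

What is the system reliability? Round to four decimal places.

0.7600

R(A) = exp(−0.00052 × 500) = 0.771052
R(B) = exp(−0.000029 × 500) = 0.985605
Series (A and B): 0.771052 × 0.985605 = 0.7600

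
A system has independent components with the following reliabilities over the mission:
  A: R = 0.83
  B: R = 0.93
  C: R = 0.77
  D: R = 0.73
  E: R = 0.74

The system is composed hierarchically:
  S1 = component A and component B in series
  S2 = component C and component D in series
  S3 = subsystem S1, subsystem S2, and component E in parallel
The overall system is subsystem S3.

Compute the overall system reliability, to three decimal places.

0.974

Series (A and B): 0.83000 × 0.93000 = 0.77190
Series (C and D): 0.77000 × 0.73000 = 0.56210
Parallel ([0.77190], [0.56210], and E): 1 − (1 − 0.77190)(1 − 0.56210)(1 − 0.74000) = 0.974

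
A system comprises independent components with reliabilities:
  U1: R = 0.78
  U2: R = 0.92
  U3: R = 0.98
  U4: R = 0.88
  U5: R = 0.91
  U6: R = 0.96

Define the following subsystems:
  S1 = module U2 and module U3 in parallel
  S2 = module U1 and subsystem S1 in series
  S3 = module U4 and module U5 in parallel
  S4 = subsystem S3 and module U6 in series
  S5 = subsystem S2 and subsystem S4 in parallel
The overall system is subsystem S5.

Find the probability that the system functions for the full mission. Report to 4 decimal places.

0.9889

Parallel (U2 and U3): 1 − (1 − 0.920000)(1 − 0.980000) = 0.998400
Series (U1 and [0.998400]): 0.780000 × 0.998400 = 0.778752
Parallel (U4 and U5): 1 − (1 − 0.880000)(1 − 0.910000) = 0.989200
Series ([0.989200] and U6): 0.989200 × 0.960000 = 0.949632
Parallel ([0.778752] and [0.949632]): 1 − (1 − 0.778752)(1 − 0.949632) = 0.9889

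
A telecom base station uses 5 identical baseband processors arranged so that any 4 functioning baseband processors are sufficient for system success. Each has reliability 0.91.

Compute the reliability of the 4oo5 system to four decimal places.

0.9326

R = Σ_{i=4}^{5} C(5,i) p^i (1−p)^{5−i} with p = 0.91
C(5,4)·0.91^4·0.09^1 = 0.308587
C(5,5)·0.91^5·0.09^0 = 0.624032
Sum = 0.9326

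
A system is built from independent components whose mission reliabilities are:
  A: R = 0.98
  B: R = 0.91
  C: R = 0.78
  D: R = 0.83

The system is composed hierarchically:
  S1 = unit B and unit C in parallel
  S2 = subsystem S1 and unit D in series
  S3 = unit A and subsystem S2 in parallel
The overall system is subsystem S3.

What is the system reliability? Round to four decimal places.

0.9963

Parallel (B and C): 1 − (1 − 0.910000)(1 − 0.780000) = 0.980200
Series ([0.980200] and D): 0.980200 × 0.830000 = 0.813566
Parallel (A and [0.813566]): 1 − (1 − 0.980000)(1 − 0.813566) = 0.9963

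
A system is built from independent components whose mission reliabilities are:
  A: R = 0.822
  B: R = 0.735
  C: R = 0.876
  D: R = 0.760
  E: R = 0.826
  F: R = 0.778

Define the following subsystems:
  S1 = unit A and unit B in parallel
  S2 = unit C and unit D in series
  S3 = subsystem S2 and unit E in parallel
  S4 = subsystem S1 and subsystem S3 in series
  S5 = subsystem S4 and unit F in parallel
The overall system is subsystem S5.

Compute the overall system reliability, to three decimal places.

Parallel (A and B): 1 − (1 − 0.82200)(1 − 0.73500) = 0.95283
Series (C and D): 0.87600 × 0.76000 = 0.66576
Parallel ([0.66576] and E): 1 − (1 − 0.66576)(1 − 0.82600) = 0.94184
Series ([0.95283] and [0.94184]): 0.95283 × 0.94184 = 0.89741
Parallel ([0.89741] and F): 1 − (1 − 0.89741)(1 − 0.77800) = 0.977

0.977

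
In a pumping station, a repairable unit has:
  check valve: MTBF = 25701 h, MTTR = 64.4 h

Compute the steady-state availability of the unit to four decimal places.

A(check valve) = MTBF/(MTBF+MTTR) = 25701/(25701+64.4) = 0.9975

0.9975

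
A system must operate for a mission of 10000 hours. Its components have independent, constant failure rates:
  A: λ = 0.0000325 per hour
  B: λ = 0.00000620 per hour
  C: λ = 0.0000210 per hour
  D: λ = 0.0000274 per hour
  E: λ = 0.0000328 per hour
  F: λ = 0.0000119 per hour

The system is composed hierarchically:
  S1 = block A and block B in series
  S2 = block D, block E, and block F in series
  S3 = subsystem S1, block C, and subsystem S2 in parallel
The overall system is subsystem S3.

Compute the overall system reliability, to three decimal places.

0.969

R(A) = exp(−0.0000325 × 10000) = 0.72253
R(B) = exp(−0.00000620 × 10000) = 0.93988
R(C) = exp(−0.0000210 × 10000) = 0.81058
R(D) = exp(−0.0000274 × 10000) = 0.76033
R(E) = exp(−0.0000328 × 10000) = 0.72036
R(F) = exp(−0.0000119 × 10000) = 0.88781
Series (A and B): 0.72253 × 0.93988 = 0.67909
Series (D, E, and F): 0.76033 × 0.72036 × 0.88781 = 0.48626
Parallel ([0.67909], C, and [0.48626]): 1 − (1 − 0.67909)(1 − 0.81058)(1 − 0.48626) = 0.969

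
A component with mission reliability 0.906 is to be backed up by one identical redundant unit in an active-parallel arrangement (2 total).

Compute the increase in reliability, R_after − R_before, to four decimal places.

0.0852

R_before = 0.906
R_after = 1 − (1 − 0.906)^2 = 0.9912
ΔR = 0.9912 − 0.906 = 0.0852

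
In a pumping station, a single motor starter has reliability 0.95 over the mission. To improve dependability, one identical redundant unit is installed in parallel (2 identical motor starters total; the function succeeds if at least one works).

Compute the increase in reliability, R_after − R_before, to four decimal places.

0.0475

R_before = 0.95
R_after = 1 − (1 − 0.95)^2 = 0.9975
ΔR = 0.9975 − 0.95 = 0.0475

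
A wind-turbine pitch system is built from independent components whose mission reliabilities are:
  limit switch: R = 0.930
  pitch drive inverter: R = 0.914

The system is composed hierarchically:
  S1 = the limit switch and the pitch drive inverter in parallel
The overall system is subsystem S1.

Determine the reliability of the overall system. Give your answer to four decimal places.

0.9940

Parallel (limit switch and pitch drive inverter): 1 − (1 − 0.930000)(1 − 0.914000) = 0.9940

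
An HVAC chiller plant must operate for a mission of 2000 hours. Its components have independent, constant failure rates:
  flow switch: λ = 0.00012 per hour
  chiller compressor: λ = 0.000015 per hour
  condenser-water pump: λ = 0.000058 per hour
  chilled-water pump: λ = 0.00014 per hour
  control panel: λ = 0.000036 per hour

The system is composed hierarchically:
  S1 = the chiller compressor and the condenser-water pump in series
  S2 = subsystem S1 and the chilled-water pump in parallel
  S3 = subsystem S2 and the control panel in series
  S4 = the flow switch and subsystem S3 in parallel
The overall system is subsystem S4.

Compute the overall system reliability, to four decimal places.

0.9786

R(flow switch) = exp(−0.00012 × 2000) = 0.786628
R(chiller compressor) = exp(−0.000015 × 2000) = 0.970446
R(condenser-water pump) = exp(−0.000058 × 2000) = 0.890475
R(chilled-water pump) = exp(−0.00014 × 2000) = 0.755784
R(control panel) = exp(−0.000036 × 2000) = 0.930531
Series (chiller compressor and condenser-water pump): 0.970446 × 0.890475 = 0.864158
Parallel ([0.864158] and chilled-water pump): 1 − (1 − 0.864158)(1 − 0.755784) = 0.966825
Series ([0.966825] and control panel): 0.966825 × 0.930531 = 0.899661
Parallel (flow switch and [0.899661]): 1 − (1 − 0.786628)(1 − 0.899661) = 0.9786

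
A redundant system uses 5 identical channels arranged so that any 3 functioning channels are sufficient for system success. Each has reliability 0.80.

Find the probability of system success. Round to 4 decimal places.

R = Σ_{i=3}^{5} C(5,i) p^i (1−p)^{5−i} with p = 0.80
C(5,3)·0.80^3·0.20^2 = 0.204800
C(5,4)·0.80^4·0.20^1 = 0.409600
C(5,5)·0.80^5·0.20^0 = 0.327680
Sum = 0.9421

0.9421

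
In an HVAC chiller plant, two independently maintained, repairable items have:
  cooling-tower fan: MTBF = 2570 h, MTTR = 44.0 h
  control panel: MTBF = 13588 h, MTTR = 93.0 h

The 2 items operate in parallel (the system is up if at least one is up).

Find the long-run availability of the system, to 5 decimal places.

A(cooling-tower fan) = MTBF/(MTBF+MTTR) = 2570/(2570+44.0) = 0.983168
A(control panel) = MTBF/(MTBF+MTTR) = 13588/(13588+93.0) = 0.993202
Parallel availability: 1 − (1 − 0.983168)(1 − 0.993202) = 0.99989

0.99989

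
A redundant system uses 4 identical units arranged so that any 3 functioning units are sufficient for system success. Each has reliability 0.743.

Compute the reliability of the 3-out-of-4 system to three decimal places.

R = Σ_{i=3}^{4} C(4,i) p^i (1−p)^{4−i} with p = 0.743
C(4,3)·0.743^3·0.257^1 = 0.42166
C(4,4)·0.743^4·0.257^0 = 0.30476
Sum = 0.726

0.726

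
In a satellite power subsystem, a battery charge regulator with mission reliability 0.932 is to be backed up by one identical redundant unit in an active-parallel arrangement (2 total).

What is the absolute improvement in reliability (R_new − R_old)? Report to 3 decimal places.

0.063

R_before = 0.932
R_after = 1 − (1 − 0.932)^2 = 0.995
ΔR = 0.995 − 0.932 = 0.063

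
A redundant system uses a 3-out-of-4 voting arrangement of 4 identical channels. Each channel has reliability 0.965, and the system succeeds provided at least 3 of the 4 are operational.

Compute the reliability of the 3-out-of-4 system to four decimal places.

R = Σ_{i=3}^{4} C(4,i) p^i (1−p)^{4−i} with p = 0.965
C(4,3)·0.965^3·0.035^1 = 0.125808
C(4,4)·0.965^4·0.035^0 = 0.867180
Sum = 0.9930

0.9930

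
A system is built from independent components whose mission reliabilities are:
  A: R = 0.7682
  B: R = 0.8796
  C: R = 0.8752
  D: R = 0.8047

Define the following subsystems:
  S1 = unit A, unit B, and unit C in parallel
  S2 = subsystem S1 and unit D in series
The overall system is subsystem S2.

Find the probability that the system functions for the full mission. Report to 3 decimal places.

0.802

Parallel (A, B, and C): 1 − (1 − 0.76820)(1 − 0.87960)(1 − 0.87520) = 0.99652
Series ([0.99652] and D): 0.99652 × 0.80470 = 0.802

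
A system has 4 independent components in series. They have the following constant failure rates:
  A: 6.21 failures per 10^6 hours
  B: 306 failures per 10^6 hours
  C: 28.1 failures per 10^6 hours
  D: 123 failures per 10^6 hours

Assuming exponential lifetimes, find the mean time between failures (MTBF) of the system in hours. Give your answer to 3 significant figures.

2160

Series of exponential components: λ_sys = Σ λ_i
λ_sys = 0.00000621 + 0.000306 + 0.0000281 + 0.000123 = 4.6331e-04 /h
MTBF = 1 / λ_sys = 2160 h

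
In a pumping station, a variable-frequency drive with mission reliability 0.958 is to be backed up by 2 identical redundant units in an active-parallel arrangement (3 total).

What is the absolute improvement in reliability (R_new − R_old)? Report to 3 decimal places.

R_before = 0.958
R_after = 1 − (1 − 0.958)^3 = 1.000
ΔR = 1.000 − 0.958 = 0.042

0.042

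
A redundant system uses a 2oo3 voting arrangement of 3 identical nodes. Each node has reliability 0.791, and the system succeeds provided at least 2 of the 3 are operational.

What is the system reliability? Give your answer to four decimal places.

0.8872

R = Σ_{i=2}^{3} C(3,i) p^i (1−p)^{3−i} with p = 0.791
C(3,2)·0.791^2·0.209^1 = 0.392302
C(3,3)·0.791^3·0.209^0 = 0.494914
Sum = 0.8872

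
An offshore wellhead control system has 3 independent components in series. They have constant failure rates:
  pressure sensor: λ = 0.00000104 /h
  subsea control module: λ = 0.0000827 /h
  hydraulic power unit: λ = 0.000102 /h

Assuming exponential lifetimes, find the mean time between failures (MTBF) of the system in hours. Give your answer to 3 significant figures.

5380

Series of exponential components: λ_sys = Σ λ_i
λ_sys = 0.00000104 + 0.0000827 + 0.000102 = 1.8574e-04 /h
MTBF = 1 / λ_sys = 5380 h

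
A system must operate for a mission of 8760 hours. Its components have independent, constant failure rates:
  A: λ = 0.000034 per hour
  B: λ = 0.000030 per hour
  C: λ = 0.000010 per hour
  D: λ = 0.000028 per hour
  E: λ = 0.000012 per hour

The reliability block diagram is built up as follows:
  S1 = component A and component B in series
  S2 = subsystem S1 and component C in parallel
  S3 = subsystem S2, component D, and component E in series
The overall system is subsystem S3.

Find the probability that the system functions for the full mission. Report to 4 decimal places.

R(A) = exp(−0.000034 × 8760) = 0.742420
R(B) = exp(−0.000030 × 8760) = 0.768896
R(C) = exp(−0.000010 × 8760) = 0.916127
R(D) = exp(−0.000028 × 8760) = 0.782485
R(E) = exp(−0.000012 × 8760) = 0.900216
Series (A and B): 0.742420 × 0.768896 = 0.570844
Parallel ([0.570844] and C): 1 − (1 − 0.570844)(1 − 0.916127) = 0.964005
Series ([0.964005], D, and E): 0.964005 × 0.782485 × 0.900216 = 0.6791

0.6791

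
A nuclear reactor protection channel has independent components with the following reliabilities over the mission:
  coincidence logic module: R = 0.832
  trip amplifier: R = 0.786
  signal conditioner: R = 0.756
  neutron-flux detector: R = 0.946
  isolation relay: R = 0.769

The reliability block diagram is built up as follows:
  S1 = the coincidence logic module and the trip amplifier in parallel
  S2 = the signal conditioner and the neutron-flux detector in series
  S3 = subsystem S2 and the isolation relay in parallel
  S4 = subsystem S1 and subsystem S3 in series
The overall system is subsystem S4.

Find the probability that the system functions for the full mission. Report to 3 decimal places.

0.901

Parallel (coincidence logic module and trip amplifier): 1 − (1 − 0.83200)(1 − 0.78600) = 0.96405
Series (signal conditioner and neutron-flux detector): 0.75600 × 0.94600 = 0.71518
Parallel ([0.71518] and isolation relay): 1 − (1 − 0.71518)(1 − 0.76900) = 0.93421
Series ([0.96405] and [0.93421]): 0.96405 × 0.93421 = 0.901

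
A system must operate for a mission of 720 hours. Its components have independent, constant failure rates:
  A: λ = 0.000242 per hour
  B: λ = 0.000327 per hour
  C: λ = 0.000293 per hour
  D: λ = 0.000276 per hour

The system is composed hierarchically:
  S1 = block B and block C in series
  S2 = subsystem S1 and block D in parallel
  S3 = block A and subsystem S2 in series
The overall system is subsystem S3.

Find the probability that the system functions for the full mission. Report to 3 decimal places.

R(A) = exp(−0.000242 × 720) = 0.84010
R(B) = exp(−0.000327 × 720) = 0.79022
R(C) = exp(−0.000293 × 720) = 0.80981
R(D) = exp(−0.000276 × 720) = 0.81978
Series (B and C): 0.79022 × 0.80981 = 0.63993
Parallel ([0.63993] and D): 1 − (1 − 0.63993)(1 − 0.81978) = 0.93511
Series (A and [0.93511]): 0.84010 × 0.93511 = 0.786

0.786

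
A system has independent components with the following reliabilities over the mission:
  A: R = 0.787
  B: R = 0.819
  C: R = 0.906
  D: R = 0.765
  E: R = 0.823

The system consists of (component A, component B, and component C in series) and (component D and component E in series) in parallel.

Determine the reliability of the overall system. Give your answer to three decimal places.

Series (A, B, and C): 0.78700 × 0.81900 × 0.90600 = 0.58397
Series (D and E): 0.76500 × 0.82300 = 0.62960
Parallel ([0.58397] and [0.62960]): 1 − (1 − 0.58397)(1 − 0.62960) = 0.846

0.846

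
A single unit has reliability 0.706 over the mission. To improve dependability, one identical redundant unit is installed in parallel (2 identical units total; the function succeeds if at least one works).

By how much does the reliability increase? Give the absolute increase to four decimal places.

R_before = 0.706
R_after = 1 − (1 − 0.706)^2 = 0.9136
ΔR = 0.9136 − 0.706 = 0.2076

0.2076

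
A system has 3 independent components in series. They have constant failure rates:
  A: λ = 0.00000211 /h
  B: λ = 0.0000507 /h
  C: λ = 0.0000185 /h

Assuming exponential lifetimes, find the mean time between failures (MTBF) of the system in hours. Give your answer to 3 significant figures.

Series of exponential components: λ_sys = Σ λ_i
λ_sys = 0.00000211 + 0.0000507 + 0.0000185 = 7.1310e-05 /h
MTBF = 1 / λ_sys = 14000 h

14000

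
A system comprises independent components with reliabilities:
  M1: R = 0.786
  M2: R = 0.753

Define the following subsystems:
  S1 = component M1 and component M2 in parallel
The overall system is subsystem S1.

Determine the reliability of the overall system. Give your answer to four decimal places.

Parallel (M1 and M2): 1 − (1 − 0.786000)(1 − 0.753000) = 0.9471

0.9471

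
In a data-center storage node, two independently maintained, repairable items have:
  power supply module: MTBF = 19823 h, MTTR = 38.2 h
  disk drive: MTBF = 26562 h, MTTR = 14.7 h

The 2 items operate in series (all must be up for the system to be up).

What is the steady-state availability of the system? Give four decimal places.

A(power supply module) = MTBF/(MTBF+MTTR) = 19823/(19823+38.2) = 0.998077
A(disk drive) = MTBF/(MTBF+MTTR) = 26562/(26562+14.7) = 0.999447
Series availability: 0.998077 × 0.999447 = 0.9975

0.9975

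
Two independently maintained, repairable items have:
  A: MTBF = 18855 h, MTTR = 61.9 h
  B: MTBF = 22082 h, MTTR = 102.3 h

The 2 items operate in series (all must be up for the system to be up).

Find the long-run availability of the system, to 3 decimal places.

0.992

A(A) = MTBF/(MTBF+MTTR) = 18855/(18855+61.9) = 0.996728
A(B) = MTBF/(MTBF+MTTR) = 22082/(22082+102.3) = 0.995389
Series availability: 0.996728 × 0.995389 = 0.992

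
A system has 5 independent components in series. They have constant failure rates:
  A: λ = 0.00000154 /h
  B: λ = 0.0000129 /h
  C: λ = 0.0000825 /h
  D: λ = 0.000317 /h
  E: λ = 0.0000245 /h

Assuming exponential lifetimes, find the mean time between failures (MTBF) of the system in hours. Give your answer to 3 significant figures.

2280

Series of exponential components: λ_sys = Σ λ_i
λ_sys = 0.00000154 + 0.0000129 + 0.0000825 + 0.000317 + 0.0000245 = 4.3844e-04 /h
MTBF = 1 / λ_sys = 2280 h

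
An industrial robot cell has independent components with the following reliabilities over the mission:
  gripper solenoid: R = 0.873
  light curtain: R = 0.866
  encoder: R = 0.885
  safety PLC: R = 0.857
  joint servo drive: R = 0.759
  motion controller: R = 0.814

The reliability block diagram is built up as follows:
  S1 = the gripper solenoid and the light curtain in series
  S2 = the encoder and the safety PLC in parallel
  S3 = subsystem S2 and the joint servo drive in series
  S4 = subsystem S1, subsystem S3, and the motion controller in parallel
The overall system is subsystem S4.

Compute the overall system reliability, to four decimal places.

Series (gripper solenoid and light curtain): 0.873000 × 0.866000 = 0.756018
Parallel (encoder and safety PLC): 1 − (1 − 0.885000)(1 − 0.857000) = 0.983555
Series ([0.983555] and joint servo drive): 0.983555 × 0.759000 = 0.746518
Parallel ([0.756018], [0.746518], and motion controller): 1 − (1 − 0.756018)(1 − 0.746518)(1 − 0.814000) = 0.9885

0.9885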